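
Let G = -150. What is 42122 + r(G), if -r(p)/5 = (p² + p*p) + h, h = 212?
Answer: -183938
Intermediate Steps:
r(p) = -1060 - 10*p² (r(p) = -5*((p² + p*p) + 212) = -5*((p² + p²) + 212) = -5*(2*p² + 212) = -5*(212 + 2*p²) = -1060 - 10*p²)
42122 + r(G) = 42122 + (-1060 - 10*(-150)²) = 42122 + (-1060 - 10*22500) = 42122 + (-1060 - 225000) = 42122 - 226060 = -183938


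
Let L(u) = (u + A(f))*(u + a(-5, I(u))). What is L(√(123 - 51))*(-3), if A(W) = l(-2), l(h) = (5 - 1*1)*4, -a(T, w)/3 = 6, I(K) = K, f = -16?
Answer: 648 + 36*√2 ≈ 698.91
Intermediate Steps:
a(T, w) = -18 (a(T, w) = -3*6 = -18)
l(h) = 16 (l(h) = (5 - 1)*4 = 4*4 = 16)
A(W) = 16
L(u) = (-18 + u)*(16 + u) (L(u) = (u + 16)*(u - 18) = (16 + u)*(-18 + u) = (-18 + u)*(16 + u))
L(√(123 - 51))*(-3) = (-288 + (√(123 - 51))² - 2*√(123 - 51))*(-3) = (-288 + (√72)² - 12*√2)*(-3) = (-288 + (6*√2)² - 12*√2)*(-3) = (-288 + 72 - 12*√2)*(-3) = (-216 - 12*√2)*(-3) = 648 + 36*√2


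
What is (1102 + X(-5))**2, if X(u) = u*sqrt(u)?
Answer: 1214279 - 11020*I*sqrt(5) ≈ 1.2143e+6 - 24641.0*I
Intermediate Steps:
X(u) = u**(3/2)
(1102 + X(-5))**2 = (1102 + (-5)**(3/2))**2 = (1102 - 5*I*sqrt(5))**2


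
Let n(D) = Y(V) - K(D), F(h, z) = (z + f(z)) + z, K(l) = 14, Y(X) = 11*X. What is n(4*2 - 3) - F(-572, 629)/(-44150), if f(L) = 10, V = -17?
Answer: -4436441/22075 ≈ -200.97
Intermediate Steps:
F(h, z) = 10 + 2*z (F(h, z) = (z + 10) + z = (10 + z) + z = 10 + 2*z)
n(D) = -201 (n(D) = 11*(-17) - 1*14 = -187 - 14 = -201)
n(4*2 - 3) - F(-572, 629)/(-44150) = -201 - (10 + 2*629)/(-44150) = -201 - (10 + 1258)*(-1)/44150 = -201 - 1268*(-1)/44150 = -201 - 1*(-634/22075) = -201 + 634/22075 = -4436441/22075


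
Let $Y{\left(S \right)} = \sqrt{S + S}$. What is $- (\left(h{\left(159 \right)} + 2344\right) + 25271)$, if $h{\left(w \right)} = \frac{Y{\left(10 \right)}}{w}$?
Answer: $-27615 - \frac{2 \sqrt{5}}{159} \approx -27615.0$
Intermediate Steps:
$Y{\left(S \right)} = \sqrt{2} \sqrt{S}$ ($Y{\left(S \right)} = \sqrt{2 S} = \sqrt{2} \sqrt{S}$)
$h{\left(w \right)} = \frac{2 \sqrt{5}}{w}$ ($h{\left(w \right)} = \frac{\sqrt{2} \sqrt{10}}{w} = \frac{2 \sqrt{5}}{w}$)
$- (\left(h{\left(159 \right)} + 2344\right) + 25271) = - (\left(\frac{2 \sqrt{5}}{159} + 2344\right) + 25271) = - (\left(2344 + \frac{2 \sqrt{5}}{159}\right) + 25271) = - (27615 + \frac{2 \sqrt{5}}{159}) = -27615 - \frac{2 \sqrt{5}}{159}$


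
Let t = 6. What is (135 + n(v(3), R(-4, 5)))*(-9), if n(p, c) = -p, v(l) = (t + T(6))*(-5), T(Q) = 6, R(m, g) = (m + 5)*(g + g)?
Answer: -1755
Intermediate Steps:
R(m, g) = 2*g*(5 + m) (R(m, g) = (5 + m)*(2*g) = 2*g*(5 + m))
v(l) = -60 (v(l) = (6 + 6)*(-5) = 12*(-5) = -60)
(135 + n(v(3), R(-4, 5)))*(-9) = (135 - 1*(-60))*(-9) = (135 + 60)*(-9) = 195*(-9) = -1755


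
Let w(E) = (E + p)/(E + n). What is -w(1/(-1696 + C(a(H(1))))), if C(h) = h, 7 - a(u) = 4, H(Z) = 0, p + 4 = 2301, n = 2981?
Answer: -972205/1261708 ≈ -0.77055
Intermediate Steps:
p = 2297 (p = -4 + 2301 = 2297)
a(u) = 3 (a(u) = 7 - 1*4 = 7 - 4 = 3)
w(E) = (2297 + E)/(2981 + E) (w(E) = (E + 2297)/(E + 2981) = (2297 + E)/(2981 + E))
-w(1/(-1696 + C(a(H(1))))) = -(2297 + 1/(-1696 + 3))/(2981 + 1/(-1696 + 3)) = -(2297 + 1/(-1693))/(2981 + 1/(-1693)) = -(2297 - 1/1693)/(2981 - 1/1693) = -3888820/(5046832/1693*1693) = -1693*3888820/(5046832*1693) = -1*972205/1261708 = -972205/1261708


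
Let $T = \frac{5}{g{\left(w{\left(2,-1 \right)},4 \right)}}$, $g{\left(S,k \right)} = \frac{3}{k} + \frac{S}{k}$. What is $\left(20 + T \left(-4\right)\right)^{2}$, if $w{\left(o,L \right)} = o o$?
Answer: $\frac{3600}{49} \approx 73.469$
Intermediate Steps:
$w{\left(o,L \right)} = o^{2}$
$T = \frac{20}{7}$ ($T = \frac{5}{\frac{1}{4} \left(3 + 2^{2}\right)} = \frac{5}{\frac{1}{4} \left(3 + 4\right)} = \frac{5}{\frac{1}{4} \cdot 7} = \frac{5}{\frac{7}{4}} = 5 \cdot \frac{4}{7} = \frac{20}{7} \approx 2.8571$)
$\left(20 + T \left(-4\right)\right)^{2} = \left(20 + \frac{20}{7} \left(-4\right)\right)^{2} = \left(20 - \frac{80}{7}\right)^{2} = \left(\frac{60}{7}\right)^{2} = \frac{3600}{49}$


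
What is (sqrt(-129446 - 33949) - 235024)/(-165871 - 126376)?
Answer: 235024/292247 - 3*I*sqrt(18155)/292247 ≈ 0.8042 - 0.0013831*I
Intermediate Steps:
(sqrt(-129446 - 33949) - 235024)/(-165871 - 126376) = (sqrt(-163395) - 235024)/(-292247) = (3*I*sqrt(18155) - 235024)*(-1/292247) = (-235024 + 3*I*sqrt(18155))*(-1/292247) = 235024/292247 - 3*I*sqrt(18155)/292247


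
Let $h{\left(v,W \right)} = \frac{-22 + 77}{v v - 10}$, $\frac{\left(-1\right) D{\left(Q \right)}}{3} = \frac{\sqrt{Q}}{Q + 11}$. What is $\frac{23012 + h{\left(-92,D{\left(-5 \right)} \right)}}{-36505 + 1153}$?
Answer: $- \frac{194543503}{298865808} \approx -0.65094$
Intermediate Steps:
$D{\left(Q \right)} = - \frac{3 \sqrt{Q}}{11 + Q}$ ($D{\left(Q \right)} = - 3 \frac{\sqrt{Q}}{Q + 11} = - 3 \frac{\sqrt{Q}}{11 + Q} = - \frac{3 \sqrt{Q}}{11 + Q}$)
$h{\left(v,W \right)} = \frac{55}{-10 + v^{2}}$ ($h{\left(v,W \right)} = \frac{55}{v^{2} - 10} = \frac{55}{-10 + v^{2}}$)
$\frac{23012 + h{\left(-92,D{\left(-5 \right)} \right)}}{-36505 + 1153} = \frac{23012 + \frac{55}{-10 + \left(-92\right)^{2}}}{-36505 + 1153} = \frac{23012 + \frac{55}{-10 + 8464}}{-35352} = \left(23012 + \frac{55}{8454}\right) \left(- \frac{1}{35352}\right) = \frac{194543503}{8454} \left(- \frac{1}{35352}\right) = - \frac{194543503}{298865808}$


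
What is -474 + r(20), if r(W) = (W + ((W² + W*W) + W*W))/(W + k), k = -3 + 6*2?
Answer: -12526/29 ≈ -431.93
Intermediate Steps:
k = 9 (k = -3 + 12 = 9)
r(W) = (W + 3*W²)/(9 + W) (r(W) = (W + ((W² + W*W) + W*W))/(W + 9) = (W + ((W² + W²) + W²))/(9 + W) = (W + (2*W² + W²))/(9 + W) = (W + 3*W²)/(9 + W))
-474 + r(20) = -474 + 20*(1 + 3*20)/(9 + 20) = -474 + 20*(1 + 60)/29 = -474 + 20*(1/29)*61 = -474 + 1220/29 = -12526/29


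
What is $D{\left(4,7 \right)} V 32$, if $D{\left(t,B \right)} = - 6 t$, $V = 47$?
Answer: $-36096$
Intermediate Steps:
$D{\left(4,7 \right)} V 32 = \left(-6\right) 4 \cdot 47 \cdot 32 = \left(-24\right) 47 \cdot 32 = \left(-1128\right) 32 = -36096$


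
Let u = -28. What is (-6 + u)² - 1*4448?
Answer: -3292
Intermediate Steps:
(-6 + u)² - 1*4448 = (-6 - 28)² - 1*4448 = (-34)² - 4448 = 1156 - 4448 = -3292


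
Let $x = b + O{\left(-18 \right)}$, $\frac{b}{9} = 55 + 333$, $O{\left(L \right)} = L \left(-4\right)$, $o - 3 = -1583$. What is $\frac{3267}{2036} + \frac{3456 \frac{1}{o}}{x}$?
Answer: $\frac{42569057}{26539260} \approx 1.604$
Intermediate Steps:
$o = -1580$ ($o = 3 - 1583 = -1580$)
$O{\left(L \right)} = - 4 L$
$b = 3492$ ($b = 9 \left(55 + 333\right) = 9 \cdot 388 = 3492$)
$x = 3564$ ($x = 3492 - -72 = 3492 + 72 = 3564$)
$\frac{3267}{2036} + \frac{3456 \frac{1}{o}}{x} = \frac{3267}{2036} + \frac{3456 \frac{1}{-1580}}{3564} = 3267 \cdot \frac{1}{2036} + 3456 \left(- \frac{1}{1580}\right) \frac{1}{3564} = \frac{3267}{2036} - \frac{8}{13035} = \frac{42569057}{26539260}$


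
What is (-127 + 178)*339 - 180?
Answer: 17109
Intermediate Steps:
(-127 + 178)*339 - 180 = 51*339 - 180 = 17289 - 180 = 17109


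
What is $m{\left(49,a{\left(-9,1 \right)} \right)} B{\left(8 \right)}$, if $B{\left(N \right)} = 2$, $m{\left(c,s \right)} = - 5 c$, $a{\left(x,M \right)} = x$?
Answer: $-490$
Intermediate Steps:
$m{\left(49,a{\left(-9,1 \right)} \right)} B{\left(8 \right)} = \left(-5\right) 49 \cdot 2 = \left(-245\right) 2 = -490$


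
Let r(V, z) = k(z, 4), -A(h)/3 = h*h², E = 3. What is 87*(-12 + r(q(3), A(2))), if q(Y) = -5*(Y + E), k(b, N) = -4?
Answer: -1392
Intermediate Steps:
q(Y) = -15 - 5*Y (q(Y) = -5*(Y + 3) = -5*(3 + Y) = -15 - 5*Y)
A(h) = -3*h³ (A(h) = -3*h*h² = -3*h³)
r(V, z) = -4
87*(-12 + r(q(3), A(2))) = 87*(-12 - 4) = 87*(-16) = -1392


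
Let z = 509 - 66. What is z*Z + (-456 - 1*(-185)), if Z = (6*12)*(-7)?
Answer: -223543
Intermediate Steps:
z = 443
Z = -504 (Z = 72*(-7) = -504)
z*Z + (-456 - 1*(-185)) = 443*(-504) + (-456 - 1*(-185)) = -223272 + (-456 + 185) = -223272 - 271 = -223543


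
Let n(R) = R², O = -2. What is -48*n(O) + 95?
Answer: -97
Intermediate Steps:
-48*n(O) + 95 = -48*(-2)² + 95 = -48*4 + 95 = -192 + 95 = -97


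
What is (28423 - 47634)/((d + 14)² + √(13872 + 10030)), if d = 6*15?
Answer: -103893088/58480977 + 19211*√23902/116961954 ≈ -1.7511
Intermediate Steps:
d = 90
(28423 - 47634)/((d + 14)² + √(13872 + 10030)) = (28423 - 47634)/((90 + 14)² + √(13872 + 10030)) = -19211/(104² + √23902) = -19211/(10816 + √23902)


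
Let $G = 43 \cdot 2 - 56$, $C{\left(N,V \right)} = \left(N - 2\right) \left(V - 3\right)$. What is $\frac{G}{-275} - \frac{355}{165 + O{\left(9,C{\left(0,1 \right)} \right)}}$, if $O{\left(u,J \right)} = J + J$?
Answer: $- \frac{20563}{9515} \approx -2.1611$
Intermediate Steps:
$C{\left(N,V \right)} = \left(-3 + V\right) \left(-2 + N\right)$ ($C{\left(N,V \right)} = \left(-2 + N\right) \left(-3 + V\right) = \left(-3 + V\right) \left(-2 + N\right)$)
$O{\left(u,J \right)} = 2 J$
$G = 30$ ($G = 86 - 56 = 30$)
$\frac{G}{-275} - \frac{355}{165 + O{\left(9,C{\left(0,1 \right)} \right)}} = \frac{30}{-275} - \frac{355}{165 + 2 \left(6 - 0 - 2 + 0 \cdot 1\right)} = 30 \left(- \frac{1}{275}\right) - \frac{355}{165 + 2 \left(6 + 0 - 2 + 0\right)} = - \frac{6}{55} - \frac{355}{165 + 2 \cdot 4} = - \frac{6}{55} - \frac{355}{165 + 8} = - \frac{6}{55} - \frac{355}{173} = - \frac{20563}{9515}$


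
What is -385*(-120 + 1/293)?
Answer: 13536215/293 ≈ 46199.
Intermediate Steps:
-385*(-120 + 1/293) = -385*(-35159/293) = 13536215/293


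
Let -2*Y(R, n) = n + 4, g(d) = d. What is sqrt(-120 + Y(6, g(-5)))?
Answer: I*sqrt(478)/2 ≈ 10.932*I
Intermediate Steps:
Y(R, n) = -2 - n/2 (Y(R, n) = -(n + 4)/2 = -(4 + n)/2 = -2 - n/2)
sqrt(-120 + Y(6, g(-5))) = sqrt(-120 + (-2 - 1/2*(-5))) = sqrt(-120 + (-2 + 5/2)) = sqrt(-120 + 1/2) = sqrt(-239/2) = I*sqrt(478)/2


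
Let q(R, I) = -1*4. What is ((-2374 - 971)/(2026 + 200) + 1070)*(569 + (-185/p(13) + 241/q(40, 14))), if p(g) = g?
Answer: 20387494875/38584 ≈ 5.2839e+5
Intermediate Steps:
q(R, I) = -4
((-2374 - 971)/(2026 + 200) + 1070)*(569 + (-185/p(13) + 241/q(40, 14))) = ((-2374 - 971)/(2026 + 200) + 1070)*(569 + (-185/13 + 241/(-4))) = (-3345/2226 + 1070)*(569 + (-185*1/13 + 241*(-¼))) = (-3345*1/2226 + 1070)*(569 + (-185/13 - 241/4)) = (-1115/742 + 1070)*(569 - 3873/52) = (792825/742)*(25715/52) = 20387494875/38584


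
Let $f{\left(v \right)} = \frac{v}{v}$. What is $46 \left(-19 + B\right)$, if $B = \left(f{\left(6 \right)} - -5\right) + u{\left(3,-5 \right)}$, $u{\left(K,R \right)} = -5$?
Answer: $-828$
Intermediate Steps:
$f{\left(v \right)} = 1$
$B = 1$ ($B = \left(1 - -5\right) - 5 = \left(1 + 5\right) - 5 = 6 - 5 = 1$)
$46 \left(-19 + B\right) = 46 \left(-19 + 1\right) = 46 \left(-18\right) = -828$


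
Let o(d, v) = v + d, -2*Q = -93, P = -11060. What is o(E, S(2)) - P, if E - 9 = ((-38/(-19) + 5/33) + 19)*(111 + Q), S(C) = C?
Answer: 158426/11 ≈ 14402.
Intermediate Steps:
Q = 93/2 (Q = -1/2*(-93) = 93/2 ≈ 46.500)
E = 36744/11 (E = 9 + ((-38/(-19) + 5/33) + 19)*(111 + 93/2) = 9 + ((-38*(-1/19) + 5*(1/33)) + 19)*(315/2) = 9 + ((2 + 5/33) + 19)*(315/2) = 9 + (71/33 + 19)*(315/2) = 9 + (698/33)*(315/2) = 9 + 36645/11 = 36744/11 ≈ 3340.4)
o(d, v) = d + v
o(E, S(2)) - P = (36744/11 + 2) - 1*(-11060) = 36766/11 + 11060 = 158426/11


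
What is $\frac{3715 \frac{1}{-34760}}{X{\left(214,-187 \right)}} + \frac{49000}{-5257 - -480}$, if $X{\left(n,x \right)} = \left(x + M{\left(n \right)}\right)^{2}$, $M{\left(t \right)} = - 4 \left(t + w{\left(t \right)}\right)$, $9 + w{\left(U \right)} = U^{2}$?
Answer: $- \frac{11556934581807237311}{1126683193821963624} \approx -10.257$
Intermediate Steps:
$w{\left(U \right)} = -9 + U^{2}$
$M{\left(t \right)} = 36 - 4 t - 4 t^{2}$ ($M{\left(t \right)} = - 4 \left(t + \left(-9 + t^{2}\right)\right) = - 4 \left(-9 + t + t^{2}\right) = 36 - 4 t - 4 t^{2}$)
$X{\left(n,x \right)} = \left(36 + x - 4 n - 4 n^{2}\right)^{2}$ ($X{\left(n,x \right)} = \left(x - \left(-36 + 4 n + 4 n^{2}\right)\right)^{2} = \left(36 + x - 4 n - 4 n^{2}\right)^{2}$)
$\frac{3715 \frac{1}{-34760}}{X{\left(214,-187 \right)}} + \frac{49000}{-5257 - -480} = \frac{3715 \frac{1}{-34760}}{\left(-36 - -187 + 4 \cdot 214 + 4 \cdot 214^{2}\right)^{2}} + \frac{49000}{-5257 - -480} = \frac{3715 \left(- \frac{1}{34760}\right)}{\left(-36 + 187 + 856 + 4 \cdot 45796\right)^{2}} + \frac{49000}{-5257 + 480} = - \frac{743}{6952 \left(-36 + 187 + 856 + 183184\right)^{2}} + \frac{49000}{-4777} = - \frac{743}{6952 \cdot 184191^{2}} + 49000 \left(- \frac{1}{4777}\right) = - \frac{743}{6952 \cdot 33926324481} - \frac{49000}{4777} = \left(- \frac{743}{6952}\right) \frac{1}{33926324481} - \frac{49000}{4777} = - \frac{743}{235855807791912} - \frac{49000}{4777} = - \frac{11556934581807237311}{1126683193821963624}$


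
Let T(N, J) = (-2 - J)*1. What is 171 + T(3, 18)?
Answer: 151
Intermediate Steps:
T(N, J) = -2 - J
171 + T(3, 18) = 171 + (-2 - 1*18) = 171 + (-2 - 18) = 171 - 20 = 151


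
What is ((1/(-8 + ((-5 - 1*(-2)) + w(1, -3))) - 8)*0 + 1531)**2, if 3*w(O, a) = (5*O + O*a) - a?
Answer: 2343961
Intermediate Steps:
w(O, a) = -a/3 + 5*O/3 + O*a/3 (w(O, a) = ((5*O + O*a) - a)/3 = (-a + 5*O + O*a)/3 = -a/3 + 5*O/3 + O*a/3)
((1/(-8 + ((-5 - 1*(-2)) + w(1, -3))) - 8)*0 + 1531)**2 = ((1/(-8 + ((-5 - 1*(-2)) + (-1/3*(-3) + (5/3)*1 + (1/3)*1*(-3)))) - 8)*0 + 1531)**2 = ((1/(-8 + ((-5 + 2) + (1 + 5/3 - 1))) - 8)*0 + 1531)**2 = ((1/(-8 + (-3 + 5/3)) - 8)*0 + 1531)**2 = ((1/(-8 - 4/3) - 8)*0 + 1531)**2 = ((1/(-28/3) - 8)*0 + 1531)**2 = ((-3/28 - 8)*0 + 1531)**2 = (-227/28*0 + 1531)**2 = (0 + 1531)**2 = 1531**2 = 2343961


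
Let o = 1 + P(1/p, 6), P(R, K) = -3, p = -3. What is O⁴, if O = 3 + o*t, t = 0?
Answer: 81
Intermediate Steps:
o = -2 (o = 1 - 3 = -2)
O = 3 (O = 3 - 2*0 = 3 + 0 = 3)
O⁴ = 3⁴ = 81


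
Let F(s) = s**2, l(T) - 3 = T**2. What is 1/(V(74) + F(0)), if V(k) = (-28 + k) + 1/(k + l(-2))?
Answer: 81/3727 ≈ 0.021733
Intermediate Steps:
l(T) = 3 + T**2
V(k) = -28 + k + 1/(7 + k) (V(k) = (-28 + k) + 1/(k + (3 + (-2)**2)) = (-28 + k) + 1/(k + (3 + 4)) = (-28 + k) + 1/(k + 7) = (-28 + k) + 1/(7 + k) = -28 + k + 1/(7 + k))
1/(V(74) + F(0)) = 1/((-195 + 74**2 - 21*74)/(7 + 74) + 0**2) = 1/((-195 + 5476 - 1554)/81 + 0) = 1/((1/81)*3727 + 0) = 1/(3727/81 + 0) = 1/(3727/81) = 81/3727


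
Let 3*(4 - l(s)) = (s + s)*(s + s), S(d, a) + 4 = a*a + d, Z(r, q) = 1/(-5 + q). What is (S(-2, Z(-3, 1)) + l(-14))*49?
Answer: -619213/48 ≈ -12900.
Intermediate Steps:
S(d, a) = -4 + d + a² (S(d, a) = -4 + (a*a + d) = -4 + (a² + d) = -4 + (d + a²) = -4 + d + a²)
l(s) = 4 - 4*s²/3 (l(s) = 4 - (s + s)*(s + s)/3 = 4 - 2*s*2*s/3 = 4 - 4*s²/3)
(S(-2, Z(-3, 1)) + l(-14))*49 = ((-4 - 2 + (1/(-5 + 1))²) + (4 - 4/3*(-14)²))*49 = ((-4 - 2 + (1/(-4))²) + (4 - 4/3*196))*49 = ((-4 - 2 + (-¼)²) + (4 - 784/3))*49 = ((-4 - 2 + 1/16) - 772/3)*49 = (-95/16 - 772/3)*49 = -12637/48*49 = -619213/48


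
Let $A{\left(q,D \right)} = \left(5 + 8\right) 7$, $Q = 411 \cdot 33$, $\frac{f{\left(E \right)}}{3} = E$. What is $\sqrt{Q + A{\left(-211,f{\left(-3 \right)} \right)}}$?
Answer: $\sqrt{13654} \approx 116.85$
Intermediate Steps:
$f{\left(E \right)} = 3 E$
$Q = 13563$
$A{\left(q,D \right)} = 91$ ($A{\left(q,D \right)} = 13 \cdot 7 = 91$)
$\sqrt{Q + A{\left(-211,f{\left(-3 \right)} \right)}} = \sqrt{13563 + 91} = \sqrt{13654}$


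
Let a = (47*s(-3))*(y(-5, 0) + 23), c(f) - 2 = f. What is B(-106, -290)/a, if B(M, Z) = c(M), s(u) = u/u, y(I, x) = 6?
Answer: -104/1363 ≈ -0.076302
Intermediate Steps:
c(f) = 2 + f
s(u) = 1
B(M, Z) = 2 + M
a = 1363 (a = (47*1)*(6 + 23) = 47*29 = 1363)
B(-106, -290)/a = (2 - 106)/1363 = -104*1/1363 = -104/1363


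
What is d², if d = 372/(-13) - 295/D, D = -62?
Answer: 369754441/649636 ≈ 569.17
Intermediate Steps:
d = -19229/806 (d = 372/(-13) - 295/(-62) = 372*(-1/13) - 295*(-1/62) = -372/13 + 295/62 = -19229/806 ≈ -23.857)
d² = (-19229/806)² = 369754441/649636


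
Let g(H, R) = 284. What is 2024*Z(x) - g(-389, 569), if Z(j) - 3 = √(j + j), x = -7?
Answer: 5788 + 2024*I*√14 ≈ 5788.0 + 7573.1*I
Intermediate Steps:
Z(j) = 3 + √2*√j (Z(j) = 3 + √(j + j) = 3 + √(2*j) = 3 + √2*√j)
2024*Z(x) - g(-389, 569) = 2024*(3 + √2*√(-7)) - 1*284 = 2024*(3 + √2*(I*√7)) - 284 = 2024*(3 + I*√14) - 284 = (6072 + 2024*I*√14) - 284 = 5788 + 2024*I*√14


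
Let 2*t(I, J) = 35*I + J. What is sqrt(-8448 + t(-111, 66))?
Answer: I*sqrt(41430)/2 ≈ 101.77*I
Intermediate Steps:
t(I, J) = J/2 + 35*I/2 (t(I, J) = (35*I + J)/2 = (J + 35*I)/2 = J/2 + 35*I/2)
sqrt(-8448 + t(-111, 66)) = sqrt(-8448 + ((1/2)*66 + (35/2)*(-111))) = sqrt(-8448 + (33 - 3885/2)) = sqrt(-8448 - 3819/2) = sqrt(-20715/2) = I*sqrt(41430)/2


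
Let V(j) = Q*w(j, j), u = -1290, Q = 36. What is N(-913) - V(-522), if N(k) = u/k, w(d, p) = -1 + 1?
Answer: 1290/913 ≈ 1.4129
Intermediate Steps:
w(d, p) = 0
V(j) = 0 (V(j) = 36*0 = 0)
N(k) = -1290/k
N(-913) - V(-522) = -1290/(-913) - 1*0 = -1290*(-1/913) + 0 = 1290/913 + 0 = 1290/913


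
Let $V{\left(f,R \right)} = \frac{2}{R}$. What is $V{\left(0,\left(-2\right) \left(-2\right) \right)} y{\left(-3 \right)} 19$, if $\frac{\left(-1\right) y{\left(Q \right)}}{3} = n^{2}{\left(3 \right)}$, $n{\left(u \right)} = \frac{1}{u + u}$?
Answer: $- \frac{19}{24} \approx -0.79167$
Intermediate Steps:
$n{\left(u \right)} = \frac{1}{2 u}$
$y{\left(Q \right)} = - \frac{1}{12}$ ($y{\left(Q \right)} = - 3 \left(\frac{1}{2 \cdot 3}\right)^{2} = - 3 \left(\frac{1}{2} \cdot \frac{1}{3}\right)^{2} = - \frac{3}{36} = \left(-3\right) \frac{1}{36} = - \frac{1}{12}$)
$V{\left(0,\left(-2\right) \left(-2\right) \right)} y{\left(-3 \right)} 19 = \frac{2}{\left(-2\right) \left(-2\right)} \left(- \frac{1}{12}\right) 19 = \frac{2}{4} \left(- \frac{1}{12}\right) 19 = 2 \cdot \frac{1}{4} \left(- \frac{1}{12}\right) 19 = \frac{1}{2} \left(- \frac{1}{12}\right) 19 = \left(- \frac{1}{24}\right) 19 = - \frac{19}{24}$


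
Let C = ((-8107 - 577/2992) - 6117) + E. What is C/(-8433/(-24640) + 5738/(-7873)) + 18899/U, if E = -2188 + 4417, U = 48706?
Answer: 1926748395697608453/62092955490622 ≈ 31030.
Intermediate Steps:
E = 2229
C = -35889617/2992 (C = ((-8107 - 577/2992) - 6117) + 2229 = (-24256721/2992 - 6117) + 2229 = -42558785/2992 + 2229 = -35889617/2992 ≈ -11995.)
C/(-8433/(-24640) + 5738/(-7873)) + 18899/U = -35889617/(2992*(-8433/(-24640) + 5738/(-7873))) + 18899/48706 = -35889617/(2992*(-8433*(-1/24640) + 5738*(-1/7873))) + 18899*(1/48706) = -35889617/(2992*(8433/24640 - 5738/7873)) + 18899/48706 = -35889617/(2992*(-74991311/193990720)) + 18899/48706 = -35889617/2992*(-193990720/74991311) + 18899/48706 = 39558253649740/1274852287 + 18899/48706 = 1926748395697608453/62092955490622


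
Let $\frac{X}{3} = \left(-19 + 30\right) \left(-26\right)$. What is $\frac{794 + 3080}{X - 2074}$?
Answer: $- \frac{1937}{1466} \approx -1.3213$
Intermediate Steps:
$X = -858$ ($X = 3 \left(-19 + 30\right) \left(-26\right) = 3 \cdot 11 \left(-26\right) = 3 \left(-286\right) = -858$)
$\frac{794 + 3080}{X - 2074} = \frac{794 + 3080}{-858 - 2074} = \frac{3874}{-2932} = 3874 \left(- \frac{1}{2932}\right) = - \frac{1937}{1466}$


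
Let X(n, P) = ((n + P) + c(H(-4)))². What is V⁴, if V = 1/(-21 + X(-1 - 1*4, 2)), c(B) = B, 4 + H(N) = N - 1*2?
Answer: 1/479785216 ≈ 2.0843e-9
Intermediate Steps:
H(N) = -6 + N (H(N) = -4 + (N - 1*2) = -4 + (N - 2) = -4 + (-2 + N) = -6 + N)
X(n, P) = (-10 + P + n)² (X(n, P) = ((n + P) + (-6 - 4))² = ((P + n) - 10)² = (-10 + P + n)²)
V = 1/148 (V = 1/(-21 + (-10 + 2 + (-1 - 1*4))²) = 1/(-21 + (-10 + 2 + (-1 - 4))²) = 1/(-21 + (-10 + 2 - 5)²) = 1/(-21 + (-13)²) = 1/(-21 + 169) = 1/148 ≈ 0.0067568)
V⁴ = (1/148)⁴ = 1/479785216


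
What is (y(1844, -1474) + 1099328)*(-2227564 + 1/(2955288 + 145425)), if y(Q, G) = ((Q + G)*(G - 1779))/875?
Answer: -442376537513364764606/180874925 ≈ -2.4458e+12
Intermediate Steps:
y(Q, G) = (-1779 + G)*(G + Q)/875 (y(Q, G) = ((G + Q)*(-1779 + G))*(1/875) = ((-1779 + G)*(G + Q))*(1/875) = (-1779 + G)*(G + Q)/875)
(y(1844, -1474) + 1099328)*(-2227564 + 1/(2955288 + 145425)) = ((-1779/875*(-1474) - 1779/875*1844 + (1/875)*(-1474)² + (1/875)*(-1474)*1844) + 1099328)*(-2227564 + 1/(2955288 + 145425)) = ((2622246/875 - 3280476/875 + (1/875)*2172676 - 2718056/875) + 1099328)*(-2227564 + 1/3100713) = ((2622246/875 - 3280476/875 + 2172676/875 - 2718056/875) + 1099328)*(-2227564 + 1/3100713) = (-240722/175 + 1099328)*(-6907036653131/3100713) = (192141678/175)*(-6907036653131/3100713) = -442376537513364764606/180874925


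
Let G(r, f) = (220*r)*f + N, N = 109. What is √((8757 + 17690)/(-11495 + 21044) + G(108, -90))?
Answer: 2*I*√5416010921258/3183 ≈ 1462.3*I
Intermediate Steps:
G(r, f) = 109 + 220*f*r (G(r, f) = (220*r)*f + 109 = 220*f*r + 109 = 109 + 220*f*r)
√((8757 + 17690)/(-11495 + 21044) + G(108, -90)) = √((8757 + 17690)/(-11495 + 21044) + (109 + 220*(-90)*108)) = √(26447/9549 + (109 - 2138400)) = √(26447*(1/9549) - 2138291) = √(26447/9549 - 2138291) = √(-20418514312/9549) = 2*I*√5416010921258/3183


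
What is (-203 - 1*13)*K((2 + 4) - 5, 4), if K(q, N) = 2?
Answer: -432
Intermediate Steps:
(-203 - 1*13)*K((2 + 4) - 5, 4) = (-203 - 1*13)*2 = (-203 - 13)*2 = -216*2 = -432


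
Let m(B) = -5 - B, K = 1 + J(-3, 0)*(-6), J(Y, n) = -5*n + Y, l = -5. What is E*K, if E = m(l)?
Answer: 0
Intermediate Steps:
J(Y, n) = Y - 5*n
K = 19 (K = 1 + (-3 - 5*0)*(-6) = 1 + (-3 + 0)*(-6) = 1 - 3*(-6) = 1 + 18 = 19)
E = 0 (E = -5 - 1*(-5) = -5 + 5 = 0)
E*K = 0*19 = 0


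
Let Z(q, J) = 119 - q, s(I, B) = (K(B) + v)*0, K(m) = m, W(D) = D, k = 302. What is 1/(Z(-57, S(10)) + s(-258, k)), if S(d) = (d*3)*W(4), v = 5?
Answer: 1/176 ≈ 0.0056818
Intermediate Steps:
S(d) = 12*d (S(d) = (d*3)*4 = (3*d)*4 = 12*d)
s(I, B) = 0 (s(I, B) = (B + 5)*0 = (5 + B)*0 = 0)
1/(Z(-57, S(10)) + s(-258, k)) = 1/((119 - 1*(-57)) + 0) = 1/((119 + 57) + 0) = 1/(176 + 0) = 1/176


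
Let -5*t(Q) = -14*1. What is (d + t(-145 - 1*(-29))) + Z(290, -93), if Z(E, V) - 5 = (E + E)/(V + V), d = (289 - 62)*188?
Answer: 19846517/465 ≈ 42681.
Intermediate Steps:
d = 42676 (d = 227*188 = 42676)
t(Q) = 14/5 (t(Q) = -(-14)/5 = -⅕*(-14) = 14/5)
Z(E, V) = 5 + E/V (Z(E, V) = 5 + (E + E)/(V + V) = 5 + (2*E)/((2*V)) = 5 + (2*E)*(1/(2*V)) = 5 + E/V)
(d + t(-145 - 1*(-29))) + Z(290, -93) = (42676 + 14/5) + (5 + 290/(-93)) = 213394/5 + (5 + 290*(-1/93)) = 213394/5 + (5 - 290/93) = 213394/5 + 175/93 = 19846517/465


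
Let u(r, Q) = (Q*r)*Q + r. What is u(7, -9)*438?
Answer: 251412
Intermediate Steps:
u(r, Q) = r + r*Q**2 (u(r, Q) = r*Q**2 + r = r + r*Q**2)
u(7, -9)*438 = (7*(1 + (-9)**2))*438 = (7*(1 + 81))*438 = (7*82)*438 = 574*438 = 251412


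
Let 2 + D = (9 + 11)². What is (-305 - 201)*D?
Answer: -201388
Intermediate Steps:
D = 398 (D = -2 + (9 + 11)² = -2 + 20² = -2 + 400 = 398)
(-305 - 201)*D = (-305 - 201)*398 = -506*398 = -201388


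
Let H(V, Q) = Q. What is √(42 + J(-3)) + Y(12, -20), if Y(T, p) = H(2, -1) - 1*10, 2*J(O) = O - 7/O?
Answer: -11 + 5*√15/3 ≈ -4.5450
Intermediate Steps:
J(O) = O/2 - 7/(2*O) (J(O) = (O - 7/O)/2 = O/2 - 7/(2*O))
Y(T, p) = -11 (Y(T, p) = -1 - 1*10 = -1 - 10 = -11)
√(42 + J(-3)) + Y(12, -20) = √(42 + (½)*(-7 + (-3)²)/(-3)) - 11 = √(42 + (½)*(-⅓)*(-7 + 9)) - 11 = √(42 + (½)*(-⅓)*2) - 11 = √(42 - ⅓) - 11 = √(125/3) - 11 = 5*√15/3 - 11 = -11 + 5*√15/3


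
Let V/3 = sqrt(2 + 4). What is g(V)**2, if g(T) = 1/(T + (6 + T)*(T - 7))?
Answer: 1/144 ≈ 0.0069444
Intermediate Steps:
V = 3*sqrt(6) (V = 3*sqrt(2 + 4) = 3*sqrt(6) ≈ 7.3485)
g(T) = 1/(T + (-7 + T)*(6 + T)) (g(T) = 1/(T + (6 + T)*(-7 + T)) = 1/(T + (-7 + T)*(6 + T)))
g(V)**2 = (1/(-42 + (3*sqrt(6))**2))**2 = (1/(-42 + 54))**2 = (1/12)**2 = 1/144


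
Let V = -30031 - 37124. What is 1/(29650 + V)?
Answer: -1/37505 ≈ -2.6663e-5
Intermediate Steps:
V = -67155
1/(29650 + V) = 1/(29650 - 67155) = 1/(-37505) = -1/37505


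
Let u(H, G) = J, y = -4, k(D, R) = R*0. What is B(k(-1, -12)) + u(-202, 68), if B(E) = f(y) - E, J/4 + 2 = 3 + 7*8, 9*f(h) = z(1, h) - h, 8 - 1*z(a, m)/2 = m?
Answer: 2080/9 ≈ 231.11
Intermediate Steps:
z(a, m) = 16 - 2*m
k(D, R) = 0
f(h) = 16/9 - h/3 (f(h) = ((16 - 2*h) - h)/9 = (16 - 3*h)/9 = 16/9 - h/3)
J = 228 (J = -8 + 4*(3 + 7*8) = -8 + 4*(3 + 56) = -8 + 4*59 = -8 + 236 = 228)
u(H, G) = 228
B(E) = 28/9 - E (B(E) = (16/9 - 1/3*(-4)) - E = (16/9 + 4/3) - E = 28/9 - E)
B(k(-1, -12)) + u(-202, 68) = (28/9 - 1*0) + 228 = (28/9 + 0) + 228 = 28/9 + 228 = 2080/9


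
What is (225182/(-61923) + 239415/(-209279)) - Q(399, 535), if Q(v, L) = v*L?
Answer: -2766394060615228/12959183517 ≈ -2.1347e+5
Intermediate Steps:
Q(v, L) = L*v
(225182/(-61923) + 239415/(-209279)) - Q(399, 535) = (225182/(-61923) + 239415/(-209279)) - 535*399 = (225182*(-1/61923) + 239415*(-1/209279)) - 1*213465 = (-225182/61923 - 239415/209279) - 213465 = -61951158823/12959183517 - 213465 = -2766394060615228/12959183517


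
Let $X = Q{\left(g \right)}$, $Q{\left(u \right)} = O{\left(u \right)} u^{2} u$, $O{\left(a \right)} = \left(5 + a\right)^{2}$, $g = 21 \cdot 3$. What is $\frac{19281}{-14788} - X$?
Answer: $- \frac{17098141865745}{14788} \approx -1.1562 \cdot 10^{9}$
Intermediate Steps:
$g = 63$
$Q{\left(u \right)} = u^{3} \left(5 + u\right)^{2}$ ($Q{\left(u \right)} = \left(5 + u\right)^{2} u^{2} u = u^{2} \left(5 + u\right)^{2} u = u^{3} \left(5 + u\right)^{2}$)
$X = 1156217328$ ($X = 63^{3} \left(5 + 63\right)^{2} = 250047 \cdot 68^{2} = 250047 \cdot 4624 = 1156217328$)
$\frac{19281}{-14788} - X = \frac{19281}{-14788} - 1156217328 = 19281 \left(- \frac{1}{14788}\right) - 1156217328 = - \frac{19281}{14788} - 1156217328 = - \frac{17098141865745}{14788}$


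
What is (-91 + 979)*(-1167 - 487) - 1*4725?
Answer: -1473477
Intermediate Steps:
(-91 + 979)*(-1167 - 487) - 1*4725 = 888*(-1654) - 4725 = -1468752 - 4725 = -1473477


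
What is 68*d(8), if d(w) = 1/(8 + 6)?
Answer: 34/7 ≈ 4.8571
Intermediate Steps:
d(w) = 1/14
68*d(8) = 68*(1/14) = 34/7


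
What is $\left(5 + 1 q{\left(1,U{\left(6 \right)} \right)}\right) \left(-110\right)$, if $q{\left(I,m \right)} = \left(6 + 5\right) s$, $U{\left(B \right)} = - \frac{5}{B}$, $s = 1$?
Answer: $-1760$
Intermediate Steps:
$q{\left(I,m \right)} = 11$ ($q{\left(I,m \right)} = \left(6 + 5\right) 1 = 11 \cdot 1 = 11$)
$\left(5 + 1 q{\left(1,U{\left(6 \right)} \right)}\right) \left(-110\right) = \left(5 + 1 \cdot 11\right) \left(-110\right) = \left(5 + 11\right) \left(-110\right) = 16 \left(-110\right) = -1760$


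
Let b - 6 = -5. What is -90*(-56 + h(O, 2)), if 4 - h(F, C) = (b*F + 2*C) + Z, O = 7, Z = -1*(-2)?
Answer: 5850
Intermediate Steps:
b = 1 (b = 6 - 5 = 1)
Z = 2
h(F, C) = 2 - F - 2*C (h(F, C) = 4 - ((1*F + 2*C) + 2) = 4 - ((F + 2*C) + 2) = 4 - (2 + F + 2*C) = 4 + (-2 - F - 2*C) = 2 - F - 2*C)
-90*(-56 + h(O, 2)) = -90*(-56 + (2 - 1*7 - 2*2)) = -90*(-56 + (2 - 7 - 4)) = -90*(-56 - 9) = -90*(-65) = 5850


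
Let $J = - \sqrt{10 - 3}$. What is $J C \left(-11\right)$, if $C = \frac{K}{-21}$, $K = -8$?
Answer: $\frac{88 \sqrt{7}}{21} \approx 11.087$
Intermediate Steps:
$C = \frac{8}{21}$ ($C = - \frac{8}{-21} = \left(-8\right) \left(- \frac{1}{21}\right) = \frac{8}{21} \approx 0.38095$)
$J = - \sqrt{7} \approx -2.6458$
$J C \left(-11\right) = - \sqrt{7} \cdot \frac{8}{21} \left(-11\right) = - \frac{8 \sqrt{7}}{21} \left(-11\right) = \frac{88 \sqrt{7}}{21}$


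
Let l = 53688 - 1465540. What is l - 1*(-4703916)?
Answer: 3292064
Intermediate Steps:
l = -1411852
l - 1*(-4703916) = -1411852 - 1*(-4703916) = -1411852 + 4703916 = 3292064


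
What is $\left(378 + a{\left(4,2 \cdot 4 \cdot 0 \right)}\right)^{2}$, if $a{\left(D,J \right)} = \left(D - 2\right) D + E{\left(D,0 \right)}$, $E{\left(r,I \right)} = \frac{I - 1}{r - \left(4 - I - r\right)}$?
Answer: $\frac{2380849}{16} \approx 1.488 \cdot 10^{5}$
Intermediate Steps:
$E{\left(r,I \right)} = \frac{-1 + I}{-4 + I + 2 r}$ ($E{\left(r,I \right)} = \frac{-1 + I}{r - \left(4 - I - r\right)} = \frac{-1 + I}{r + \left(-4 + I + r\right)} = \frac{-1 + I}{-4 + I + 2 r}$)
$a{\left(D,J \right)} = - \frac{1}{-4 + 2 D} + D \left(-2 + D\right)$ ($a{\left(D,J \right)} = \left(D - 2\right) D + \frac{-1 + 0}{-4 + 0 + 2 D} = \left(-2 + D\right) D + \frac{1}{-4 + 2 D} \left(-1\right) = D \left(-2 + D\right) - \frac{1}{-4 + 2 D} = - \frac{1}{-4 + 2 D} + D \left(-2 + D\right)$)
$\left(378 + a{\left(4,2 \cdot 4 \cdot 0 \right)}\right)^{2} = \left(378 + \frac{- \frac{1}{2} + 4 \left(-2 + 4\right)^{2}}{-2 + 4}\right)^{2} = \left(378 + \frac{- \frac{1}{2} + 4 \cdot 2^{2}}{2}\right)^{2} = \left(378 + \frac{- \frac{1}{2} + 4 \cdot 4}{2}\right)^{2} = \left(378 + \frac{- \frac{1}{2} + 16}{2}\right)^{2} = \left(378 + \frac{1}{2} \cdot \frac{31}{2}\right)^{2} = \left(378 + \frac{31}{4}\right)^{2} = \left(\frac{1543}{4}\right)^{2} = \frac{2380849}{16}$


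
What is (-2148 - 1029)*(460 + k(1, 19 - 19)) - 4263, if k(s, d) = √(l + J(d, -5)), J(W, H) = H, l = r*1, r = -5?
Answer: -1465683 - 3177*I*√10 ≈ -1.4657e+6 - 10047.0*I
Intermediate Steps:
l = -5 (l = -5*1 = -5)
k(s, d) = I*√10 (k(s, d) = √(-5 - 5) = √(-10) = I*√10)
(-2148 - 1029)*(460 + k(1, 19 - 19)) - 4263 = (-2148 - 1029)*(460 + I*√10) - 4263 = -3177*(460 + I*√10) - 4263 = (-1461420 - 3177*I*√10) - 4263 = -1465683 - 3177*I*√10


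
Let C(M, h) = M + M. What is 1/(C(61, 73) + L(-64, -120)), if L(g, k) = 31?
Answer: 1/153 ≈ 0.0065359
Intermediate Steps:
C(M, h) = 2*M
1/(C(61, 73) + L(-64, -120)) = 1/(2*61 + 31) = 1/(122 + 31) = 1/153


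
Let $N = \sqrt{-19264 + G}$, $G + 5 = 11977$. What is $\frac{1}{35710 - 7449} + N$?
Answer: $\frac{1}{28261} + 2 i \sqrt{1823} \approx 3.5384 \cdot 10^{-5} + 85.393 i$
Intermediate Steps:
$G = 11972$ ($G = -5 + 11977 = 11972$)
$N = 2 i \sqrt{1823}$ ($N = \sqrt{-19264 + 11972} = \sqrt{-7292} = 2 i \sqrt{1823} \approx 85.393 i$)
$\frac{1}{35710 - 7449} + N = \frac{1}{35710 - 7449} + 2 i \sqrt{1823} = \frac{1}{28261} + 2 i \sqrt{1823}$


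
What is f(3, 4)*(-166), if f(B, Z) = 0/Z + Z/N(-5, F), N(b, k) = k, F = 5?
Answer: -664/5 ≈ -132.80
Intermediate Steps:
f(B, Z) = Z/5 (f(B, Z) = 0/Z + Z/5 = 0 + Z*(⅕) = 0 + Z/5 = Z/5)
f(3, 4)*(-166) = ((⅕)*4)*(-166) = (⅘)*(-166) = -664/5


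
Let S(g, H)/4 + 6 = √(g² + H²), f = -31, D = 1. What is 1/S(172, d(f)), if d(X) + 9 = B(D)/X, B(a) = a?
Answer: 2883/56948056 + 31*√1781789/28474028 ≈ 0.0015039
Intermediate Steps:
d(X) = -9 + 1/X
S(g, H) = -24 + 4*√(H² + g²) (S(g, H) = -24 + 4*√(g² + H²) = -24 + 4*√(H² + g²))
1/S(172, d(f)) = 1/(-24 + 4*√((-9 + 1/(-31))² + 172²)) = 1/(-24 + 4*√((-9 - 1/31)² + 29584)) = 1/(-24 + 4*√((-280/31)² + 29584)) = 1/(-24 + 4*√(78400/961 + 29584)) = 1/(-24 + 4*√(28508624/961)) = 1/(-24 + 4*(4*√1781789/31)) = 1/(-24 + 16*√1781789/31)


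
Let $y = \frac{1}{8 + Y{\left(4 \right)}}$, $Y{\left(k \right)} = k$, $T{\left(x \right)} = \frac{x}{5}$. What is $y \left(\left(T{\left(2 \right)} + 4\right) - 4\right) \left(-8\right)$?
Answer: $- \frac{4}{15} \approx -0.26667$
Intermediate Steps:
$T{\left(x \right)} = \frac{x}{5}$ ($T{\left(x \right)} = x \frac{1}{5} = \frac{x}{5}$)
$y = \frac{1}{12}$ ($y = \frac{1}{8 + 4} = \frac{1}{12} \approx 0.083333$)
$y \left(\left(T{\left(2 \right)} + 4\right) - 4\right) \left(-8\right) = \frac{\left(\frac{1}{5} \cdot 2 + 4\right) - 4}{12} \left(-8\right) = \frac{\left(\frac{2}{5} + 4\right) - 4}{12} \left(-8\right) = \frac{\frac{22}{5} - 4}{12} \left(-8\right) = \frac{1}{12} \cdot \frac{2}{5} \left(-8\right) = \frac{1}{30} \left(-8\right) = - \frac{4}{15}$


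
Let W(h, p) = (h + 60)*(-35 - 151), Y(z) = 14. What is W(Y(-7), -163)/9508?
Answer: -3441/2377 ≈ -1.4476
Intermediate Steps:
W(h, p) = -11160 - 186*h (W(h, p) = (60 + h)*(-186) = -11160 - 186*h)
W(Y(-7), -163)/9508 = (-11160 - 186*14)/9508 = (-11160 - 2604)*(1/9508) = -13764*1/9508 = -3441/2377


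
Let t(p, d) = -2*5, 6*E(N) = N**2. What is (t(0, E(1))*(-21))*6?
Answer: 1260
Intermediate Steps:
E(N) = N**2/6
t(p, d) = -10
(t(0, E(1))*(-21))*6 = -10*(-21)*6 = 210*6 = 1260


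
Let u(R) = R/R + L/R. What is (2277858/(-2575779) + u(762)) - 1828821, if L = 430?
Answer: -598250895839531/327123933 ≈ -1.8288e+6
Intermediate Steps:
u(R) = 1 + 430/R (u(R) = R/R + 430/R = 1 + 430/R)
(2277858/(-2575779) + u(762)) - 1828821 = (2277858/(-2575779) + (430 + 762)/762) - 1828821 = (2277858*(-1/2575779) + (1/762)*1192) - 1828821 = (-759286/858593 + 596/381) - 1828821 = 222433462/327123933 - 1828821 = -598250895839531/327123933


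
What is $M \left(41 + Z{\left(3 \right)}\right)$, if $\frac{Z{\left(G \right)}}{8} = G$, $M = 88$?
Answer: $5720$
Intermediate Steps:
$Z{\left(G \right)} = 8 G$
$M \left(41 + Z{\left(3 \right)}\right) = 88 \left(41 + 8 \cdot 3\right) = 88 \left(41 + 24\right) = 88 \cdot 65 = 5720$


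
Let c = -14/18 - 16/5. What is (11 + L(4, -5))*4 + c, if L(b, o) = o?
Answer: 901/45 ≈ 20.022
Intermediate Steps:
c = -179/45 (c = -14*1/18 - 16*⅕ = -7/9 - 16/5 = -179/45 ≈ -3.9778)
(11 + L(4, -5))*4 + c = (11 - 5)*4 - 179/45 = 6*4 - 179/45 = 24 - 179/45 = 901/45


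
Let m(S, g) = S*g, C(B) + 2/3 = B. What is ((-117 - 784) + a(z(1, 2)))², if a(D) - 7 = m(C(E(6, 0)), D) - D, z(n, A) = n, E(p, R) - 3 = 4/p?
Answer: 795664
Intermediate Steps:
E(p, R) = 3 + 4/p
C(B) = -⅔ + B
a(D) = 7 + 2*D (a(D) = 7 + ((-⅔ + (3 + 4/6))*D - D) = 7 + ((-⅔ + (3 + 4*(⅙)))*D - D) = 7 + ((-⅔ + (3 + ⅔))*D - D) = 7 + ((-⅔ + 11/3)*D - D) = 7 + (3*D - D) = 7 + 2*D)
((-117 - 784) + a(z(1, 2)))² = ((-117 - 784) + (7 + 2*1))² = (-901 + (7 + 2))² = (-901 + 9)² = (-892)² = 795664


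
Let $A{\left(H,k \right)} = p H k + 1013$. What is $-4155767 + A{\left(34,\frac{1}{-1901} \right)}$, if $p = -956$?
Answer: $- \frac{7898154850}{1901} \approx -4.1547 \cdot 10^{6}$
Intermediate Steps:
$A{\left(H,k \right)} = 1013 - 956 H k$ ($A{\left(H,k \right)} = - 956 H k + 1013 = 1013 - 956 H k$)
$-4155767 + A{\left(34,\frac{1}{-1901} \right)} = -4155767 + \left(1013 - \frac{32504}{-1901}\right) = -4155767 + \left(1013 - 32504 \left(- \frac{1}{1901}\right)\right) = -4155767 + \left(1013 + \frac{32504}{1901}\right) = -4155767 + \frac{1958217}{1901} = - \frac{7898154850}{1901}$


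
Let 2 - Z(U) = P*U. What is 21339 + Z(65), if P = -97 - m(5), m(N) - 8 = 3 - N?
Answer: 28036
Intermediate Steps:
m(N) = 11 - N (m(N) = 8 + (3 - N) = 11 - N)
P = -103 (P = -97 - (11 - 1*5) = -97 - (11 - 5) = -97 - 1*6 = -97 - 6 = -103)
Z(U) = 2 + 103*U (Z(U) = 2 - (-103)*U = 2 + 103*U)
21339 + Z(65) = 21339 + (2 + 103*65) = 21339 + (2 + 6695) = 21339 + 6697 = 28036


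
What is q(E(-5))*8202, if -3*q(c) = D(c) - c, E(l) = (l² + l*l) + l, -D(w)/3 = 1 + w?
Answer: 500322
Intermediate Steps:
D(w) = -3 - 3*w (D(w) = -3*(1 + w) = -3 - 3*w)
E(l) = l + 2*l² (E(l) = (l² + l²) + l = 2*l² + l = l + 2*l²)
q(c) = 1 + 4*c/3 (q(c) = -((-3 - 3*c) - c)/3 = -(-3 - 4*c)/3 = 1 + 4*c/3)
q(E(-5))*8202 = (1 + 4*(-5*(1 + 2*(-5)))/3)*8202 = (1 + 4*(-5*(1 - 10))/3)*8202 = (1 + 4*(-5*(-9))/3)*8202 = (1 + (4/3)*45)*8202 = (1 + 60)*8202 = 61*8202 = 500322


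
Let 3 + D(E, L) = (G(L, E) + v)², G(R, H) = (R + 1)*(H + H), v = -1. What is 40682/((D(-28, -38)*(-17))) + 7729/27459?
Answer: 281216241448/1001067902757 ≈ 0.28092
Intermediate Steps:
G(R, H) = 2*H*(1 + R) (G(R, H) = (1 + R)*(2*H) = 2*H*(1 + R))
D(E, L) = -3 + (-1 + 2*E*(1 + L))² (D(E, L) = -3 + (2*E*(1 + L) - 1)² = -3 + (-1 + 2*E*(1 + L))²)
40682/((D(-28, -38)*(-17))) + 7729/27459 = 40682/(((-3 + (-1 + 2*(-28)*(1 - 38))²)*(-17))) + 7729/27459 = 40682/(((-3 + (-1 + 2*(-28)*(-37))²)*(-17))) + 7729*(1/27459) = 40682/(((-3 + (-1 + 2072)²)*(-17))) + 7729/27459 = 40682/(((-3 + 2071²)*(-17))) + 7729/27459 = 40682/(((-3 + 4289041)*(-17))) + 7729/27459 = 40682/((4289038*(-17))) + 7729/27459 = 40682/(-72913646) + 7729/27459 = 40682*(-1/72913646) + 7729/27459 = -20341/36456823 + 7729/27459 = 281216241448/1001067902757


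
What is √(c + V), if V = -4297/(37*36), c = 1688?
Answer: √83032403/222 ≈ 41.046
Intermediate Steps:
V = -4297/1332 ≈ -3.2260
√(c + V) = √(1688 - 4297/1332) = √(2244119/1332) = √83032403/222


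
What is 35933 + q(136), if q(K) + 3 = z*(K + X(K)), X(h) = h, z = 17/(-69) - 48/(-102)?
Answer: 2483378/69 ≈ 35991.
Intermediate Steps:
z = 263/1173 (z = 17*(-1/69) - 48*(-1/102) = -17/69 + 8/17 = 263/1173 ≈ 0.22421)
q(K) = -3 + 526*K/1173 (q(K) = -3 + 263*(K + K)/1173 = -3 + 263*(2*K)/1173 = -3 + 526*K/1173)
35933 + q(136) = 35933 + (-3 + (526/1173)*136) = 35933 + (-3 + 4208/69) = 35933 + 4001/69 = 2483378/69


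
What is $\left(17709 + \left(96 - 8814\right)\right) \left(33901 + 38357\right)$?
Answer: $649671678$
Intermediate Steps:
$\left(17709 + \left(96 - 8814\right)\right) \left(33901 + 38357\right) = \left(17709 + \left(96 - 8814\right)\right) 72258 = \left(17709 - 8718\right) 72258 = 8991 \cdot 72258 = 649671678$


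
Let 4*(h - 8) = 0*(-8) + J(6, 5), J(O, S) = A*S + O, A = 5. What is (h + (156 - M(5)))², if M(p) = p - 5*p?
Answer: 588289/16 ≈ 36768.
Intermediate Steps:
M(p) = -4*p
J(O, S) = O + 5*S (J(O, S) = 5*S + O = O + 5*S)
h = 63/4 (h = 8 + (0*(-8) + (6 + 5*5))/4 = 8 + (0 + (6 + 25))/4 = 8 + (0 + 31)/4 = 8 + (¼)*31 = 8 + 31/4 = 63/4 ≈ 15.750)
(h + (156 - M(5)))² = (63/4 + (156 - (-4)*5))² = (63/4 + (156 - 1*(-20)))² = (63/4 + (156 + 20))² = (63/4 + 176)² = (767/4)² = 588289/16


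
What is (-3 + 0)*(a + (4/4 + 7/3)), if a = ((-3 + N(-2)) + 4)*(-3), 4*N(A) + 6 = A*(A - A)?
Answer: -29/2 ≈ -14.500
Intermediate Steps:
N(A) = -3/2 (N(A) = -3/2 + (A*(A - A))/4 = -3/2 + (A*0)/4 = -3/2 + (¼)*0 = -3/2 + 0 = -3/2)
a = 3/2 (a = ((-3 - 3/2) + 4)*(-3) = (-9/2 + 4)*(-3) = -½*(-3) = 3/2 ≈ 1.5000)
(-3 + 0)*(a + (4/4 + 7/3)) = (-3 + 0)*(3/2 + (4/4 + 7/3)) = -3*(3/2 + (4*(¼) + 7*(⅓))) = -3*(3/2 + (1 + 7/3)) = -3*(3/2 + 10/3) = -3*29/6 = -29/2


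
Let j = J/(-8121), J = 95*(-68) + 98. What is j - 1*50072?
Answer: -406628350/8121 ≈ -50071.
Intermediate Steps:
J = -6362 (J = -6460 + 98 = -6362)
j = 6362/8121 (j = -6362/(-8121) = -6362*(-1/8121) = 6362/8121 ≈ 0.78340)
j - 1*50072 = 6362/8121 - 1*50072 = 6362/8121 - 50072 = -406628350/8121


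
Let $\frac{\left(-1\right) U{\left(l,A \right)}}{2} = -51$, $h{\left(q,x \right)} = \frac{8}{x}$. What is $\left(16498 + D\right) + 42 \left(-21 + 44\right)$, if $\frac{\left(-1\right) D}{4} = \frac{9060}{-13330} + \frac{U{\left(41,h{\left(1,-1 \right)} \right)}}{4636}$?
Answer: $\frac{26985018658}{1544947} \approx 17467.0$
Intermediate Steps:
$U{\left(l,A \right)} = 102$ ($U{\left(l,A \right)} = \left(-2\right) \left(-51\right) = 102$)
$D = \frac{4064250}{1544947}$ ($D = - 4 \left(\frac{9060}{-13330} + \frac{102}{4636}\right) = - 4 \left(9060 \left(- \frac{1}{13330}\right) + 102 \cdot \frac{1}{4636}\right) = - 4 \left(- \frac{906}{1333} + \frac{51}{2318}\right) = \left(-4\right) \left(- \frac{2032125}{3089894}\right) = \frac{4064250}{1544947} \approx 2.6307$)
$\left(16498 + D\right) + 42 \left(-21 + 44\right) = \left(16498 + \frac{4064250}{1544947}\right) + 42 \left(-21 + 44\right) = \frac{25492599856}{1544947} + 42 \cdot 23 = \frac{25492599856}{1544947} + 966 = \frac{26985018658}{1544947}$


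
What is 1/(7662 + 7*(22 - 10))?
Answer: 1/7746 ≈ 0.00012910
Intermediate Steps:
1/(7662 + 7*(22 - 10)) = 1/(7662 + 7*12) = 1/(7662 + 84) = 1/7746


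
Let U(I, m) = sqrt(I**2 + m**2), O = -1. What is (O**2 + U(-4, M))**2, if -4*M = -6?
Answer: 77/4 + sqrt(73) ≈ 27.794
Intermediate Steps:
M = 3/2 (M = -1/4*(-6) = 3/2 ≈ 1.5000)
(O**2 + U(-4, M))**2 = ((-1)**2 + sqrt((-4)**2 + (3/2)**2))**2 = (1 + sqrt(16 + 9/4))**2 = (1 + sqrt(73/4))**2 = (1 + sqrt(73)/2)**2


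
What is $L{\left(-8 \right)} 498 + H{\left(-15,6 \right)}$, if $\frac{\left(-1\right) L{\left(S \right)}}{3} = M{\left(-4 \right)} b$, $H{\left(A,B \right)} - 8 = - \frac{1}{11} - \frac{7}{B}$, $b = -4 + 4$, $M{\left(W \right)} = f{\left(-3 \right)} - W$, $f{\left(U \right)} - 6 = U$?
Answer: $\frac{445}{66} \approx 6.7424$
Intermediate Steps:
$f{\left(U \right)} = 6 + U$
$M{\left(W \right)} = 3 - W$ ($M{\left(W \right)} = \left(6 - 3\right) - W = 3 - W$)
$b = 0$
$H{\left(A,B \right)} = \frac{87}{11} - \frac{7}{B}$ ($H{\left(A,B \right)} = 8 - \left(\frac{1}{11} + \frac{7}{B}\right) = \frac{87}{11} - \frac{7}{B}$)
$L{\left(S \right)} = 0$ ($L{\left(S \right)} = - 3 \left(3 - -4\right) 0 = - 3 \left(3 + 4\right) 0 = - 3 \cdot 7 \cdot 0 = \left(-3\right) 0 = 0$)
$L{\left(-8 \right)} 498 + H{\left(-15,6 \right)} = 0 \cdot 498 + \left(\frac{87}{11} - \frac{7}{6}\right) = 0 + \left(\frac{87}{11} - \frac{7}{6}\right) = 0 + \frac{445}{66} = \frac{445}{66}$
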